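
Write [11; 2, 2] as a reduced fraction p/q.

57/5

Fold from the inside: start with 2/1.
  2 + 1/2 = 5/2
  11 + 2/5 = 57/5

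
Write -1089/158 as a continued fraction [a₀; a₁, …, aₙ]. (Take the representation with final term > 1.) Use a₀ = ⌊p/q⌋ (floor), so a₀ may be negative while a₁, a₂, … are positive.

-1089 = -7×158 + 17
158 = 9×17 + 5
17 = 3×5 + 2
5 = 2×2 + 1
2 = 2×1 + 0  (stop)
So -1089/158 = [-7; 9, 3, 2, 2].

[-7; 9, 3, 2, 2]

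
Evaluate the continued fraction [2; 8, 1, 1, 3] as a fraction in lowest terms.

Fold from the inside: start with 3/1.
  1 + 1/3 = 4/3
  1 + 3/4 = 7/4
  8 + 4/7 = 60/7
  2 + 7/60 = 127/60

127/60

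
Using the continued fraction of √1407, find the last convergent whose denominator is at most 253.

√1407 = [37; 1, 1, 24, 1, 1, 74, …] (period length 6).
Convergents:
  p_0/q_0 = 37/1
  p_1/q_1 = 38/1
  p_2/q_2 = 75/2
  p_3/q_3 = 1838/49
  p_4/q_4 = 1913/51
  p_5/q_5 = 3751/100
  p_6/q_6 = 279487/7451
q_5 = 100 ≤ 253 < 7451 = q_6, so the answer is 3751/100.

3751/100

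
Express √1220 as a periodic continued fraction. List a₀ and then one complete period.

[34; 1, 12, 1, 68]

a₀ = ⌊√1220⌋ = 34.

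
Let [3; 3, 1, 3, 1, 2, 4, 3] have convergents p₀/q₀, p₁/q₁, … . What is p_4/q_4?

Using pₖ = aₖpₖ₋₁ + pₖ₋₂, qₖ = aₖqₖ₋₁ + qₖ₋₂ (with p₋₁=1, p₋₂=0, q₋₁=0, q₋₂=1):
  k=0: a=3, p=3, q=1
  k=1: a=3, p=10, q=3
  k=2: a=1, p=13, q=4
  k=3: a=3, p=49, q=15
  k=4: a=1, p=62, q=19

62/19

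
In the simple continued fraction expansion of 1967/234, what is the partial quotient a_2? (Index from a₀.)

1967 = 8·234 + 95   →  a_0 = 8
234 = 2·95 + 44   →  a_1 = 2
95 = 2·44 + 7   →  a_2 = 2

2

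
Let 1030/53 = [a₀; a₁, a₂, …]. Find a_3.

3

1030 = 19·53 + 23   →  a_0 = 19
53 = 2·23 + 7   →  a_1 = 2
23 = 3·7 + 2   →  a_2 = 3
7 = 3·2 + 1   →  a_3 = 3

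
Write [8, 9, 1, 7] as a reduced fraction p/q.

Using pₖ = aₖpₖ₋₁ + pₖ₋₂ and qₖ = aₖqₖ₋₁ + qₖ₋₂:
  k=0: a=8, p=8, q=1
  k=1: a=9, p=73, q=9
  k=2: a=1, p=81, q=10
  k=3: a=7, p=640, q=79

640/79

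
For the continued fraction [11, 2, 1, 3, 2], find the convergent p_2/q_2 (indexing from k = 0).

34/3

Using pₖ = aₖpₖ₋₁ + pₖ₋₂, qₖ = aₖqₖ₋₁ + qₖ₋₂ (with p₋₁=1, p₋₂=0, q₋₁=0, q₋₂=1):
  k=0: a=11, p=11, q=1
  k=1: a=2, p=23, q=2
  k=2: a=1, p=34, q=3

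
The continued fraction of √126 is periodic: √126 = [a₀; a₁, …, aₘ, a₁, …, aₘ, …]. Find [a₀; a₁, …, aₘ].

[11; 4, 2, 4, 22]

a₀ = ⌊√126⌋ = 11.
With m₀=0, d₀=1 and mₖ₊₁ = dₖaₖ − mₖ, dₖ₊₁ = (n − mₖ₊₁²)/dₖ, aₖ₊₁ = ⌊(a₀+mₖ₊₁)/dₖ₊₁⌋:
  k=1: m=11, d=5, a=4
  k=2: m=9, d=9, a=2
  k=3: m=9, d=5, a=4
  k=4: m=11, d=1, a=22
d=1 and a=2a₀=22 at k=4, so the next step gives (m, d) = (11, 5) again — its k=1 value — and the period has length 4.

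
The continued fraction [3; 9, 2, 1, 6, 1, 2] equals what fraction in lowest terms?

1917/617

Fold from the inside: start with 2/1.
  1 + 1/2 = 3/2
  6 + 2/3 = 20/3
  1 + 3/20 = 23/20
  2 + 20/23 = 66/23
  9 + 23/66 = 617/66
  3 + 66/617 = 1917/617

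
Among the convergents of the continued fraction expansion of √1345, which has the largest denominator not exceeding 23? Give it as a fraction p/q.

110/3

√1345 = [36; 1, 2, 14, 2, 1, 72, …] (period length 6).
Convergents:
  p_0/q_0 = 36/1
  p_1/q_1 = 37/1
  p_2/q_2 = 110/3
  p_3/q_3 = 1577/43
q_2 = 3 ≤ 23 < 43 = q_3, so the answer is 110/3.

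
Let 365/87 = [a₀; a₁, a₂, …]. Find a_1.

365 = 4·87 + 17   →  a_0 = 4
87 = 5·17 + 2   →  a_1 = 5

5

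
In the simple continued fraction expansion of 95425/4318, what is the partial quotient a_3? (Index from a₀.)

95425 = 22·4318 + 429   →  a_0 = 22
4318 = 10·429 + 28   →  a_1 = 10
429 = 15·28 + 9   →  a_2 = 15
28 = 3·9 + 1   →  a_3 = 3

3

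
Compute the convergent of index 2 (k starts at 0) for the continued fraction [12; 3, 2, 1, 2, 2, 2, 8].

Using pₖ = aₖpₖ₋₁ + pₖ₋₂, qₖ = aₖqₖ₋₁ + qₖ₋₂ (with p₋₁=1, p₋₂=0, q₋₁=0, q₋₂=1):
  k=0: a=12, p=12, q=1
  k=1: a=3, p=37, q=3
  k=2: a=2, p=86, q=7

86/7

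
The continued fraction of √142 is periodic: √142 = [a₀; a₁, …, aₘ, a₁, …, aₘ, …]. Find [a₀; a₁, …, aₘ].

[11; 1, 10, 1, 22]

a₀ = ⌊√142⌋ = 11.
With m₀=0, d₀=1 and mₖ₊₁ = dₖaₖ − mₖ, dₖ₊₁ = (n − mₖ₊₁²)/dₖ, aₖ₊₁ = ⌊(a₀+mₖ₊₁)/dₖ₊₁⌋:
  k=1: m=11, d=21, a=1
  k=2: m=10, d=2, a=10
  k=3: m=10, d=21, a=1
  k=4: m=11, d=1, a=22
d=1 and a=2a₀=22 at k=4, so the next step gives (m, d) = (11, 21) again — its k=1 value — and the period has length 4.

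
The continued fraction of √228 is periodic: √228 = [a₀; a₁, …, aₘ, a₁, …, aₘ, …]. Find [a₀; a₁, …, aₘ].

[15; 10, 30]

a₀ = ⌊√228⌋ = 15.
With m₀=0, d₀=1 and mₖ₊₁ = dₖaₖ − mₖ, dₖ₊₁ = (n − mₖ₊₁²)/dₖ, aₖ₊₁ = ⌊(a₀+mₖ₊₁)/dₖ₊₁⌋:
  k=1: m=15, d=3, a=10
  k=2: m=15, d=1, a=30
d=1 and a=2a₀=30 at k=2, so the next step gives (m, d) = (15, 3) again — its k=1 value — and the period has length 2.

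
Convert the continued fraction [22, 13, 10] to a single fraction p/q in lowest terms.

Fold from the inside: start with 10/1.
  13 + 1/10 = 131/10
  22 + 10/131 = 2892/131

2892/131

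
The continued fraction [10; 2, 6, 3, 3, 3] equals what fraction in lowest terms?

4698/449

Fold from the inside: start with 3/1.
  3 + 1/3 = 10/3
  3 + 3/10 = 33/10
  6 + 10/33 = 208/33
  2 + 33/208 = 449/208
  10 + 208/449 = 4698/449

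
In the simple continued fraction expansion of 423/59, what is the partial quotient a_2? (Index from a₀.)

1

423 = 7·59 + 10   →  a_0 = 7
59 = 5·10 + 9   →  a_1 = 5
10 = 1·9 + 1   →  a_2 = 1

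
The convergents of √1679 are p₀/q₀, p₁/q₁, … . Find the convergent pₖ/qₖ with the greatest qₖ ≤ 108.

√1679 = [40; 1, 39, 1, 80, …] (period length 4).
Convergents:
  p_0/q_0 = 40/1
  p_1/q_1 = 41/1
  p_2/q_2 = 1639/40
  p_3/q_3 = 1680/41
  p_4/q_4 = 136039/3320
q_3 = 41 ≤ 108 < 3320 = q_4, so the answer is 1680/41.

1680/41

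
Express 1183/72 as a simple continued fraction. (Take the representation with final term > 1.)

[16; 2, 3, 10]

1183 = 16×72 + 31
72 = 2×31 + 10
31 = 3×10 + 1
10 = 10×1 + 0  (stop)
So 1183/72 = [16; 2, 3, 10].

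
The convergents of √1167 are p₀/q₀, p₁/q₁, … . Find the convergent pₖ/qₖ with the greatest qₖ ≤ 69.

1059/31

√1167 = [34; 6, 5, 11, 5, 6, 68, …] (period length 6).
Convergents:
  p_0/q_0 = 34/1
  p_1/q_1 = 205/6
  p_2/q_2 = 1059/31
  p_3/q_3 = 11854/347
q_2 = 31 ≤ 69 < 347 = q_3, so the answer is 1059/31.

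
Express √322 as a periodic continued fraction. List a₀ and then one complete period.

a₀ = ⌊√322⌋ = 17.
With m₀=0, d₀=1 and mₖ₊₁ = dₖaₖ − mₖ, dₖ₊₁ = (n − mₖ₊₁²)/dₖ, aₖ₊₁ = ⌊(a₀+mₖ₊₁)/dₖ₊₁⌋:
  k=1: m=17, d=33, a=1
  k=2: m=16, d=2, a=16
  k=3: m=16, d=33, a=1
  k=4: m=17, d=1, a=34
d=1 and a=2a₀=34 at k=4, so the next step gives (m, d) = (17, 33) again — its k=1 value — and the period has length 4.

[17; 1, 16, 1, 34]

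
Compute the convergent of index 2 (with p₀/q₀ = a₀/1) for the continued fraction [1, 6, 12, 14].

Using pₖ = aₖpₖ₋₁ + pₖ₋₂, qₖ = aₖqₖ₋₁ + qₖ₋₂ (with p₋₁=1, p₋₂=0, q₋₁=0, q₋₂=1):
  k=0: a=1, p=1, q=1
  k=1: a=6, p=7, q=6
  k=2: a=12, p=85, q=73

85/73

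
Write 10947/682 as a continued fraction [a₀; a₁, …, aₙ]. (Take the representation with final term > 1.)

[16; 19, 2, 17]

10947 = 16*682 + 35
682 = 19*35 + 17
35 = 2*17 + 1
17 = 17*1 + 0  (stop)
So 10947/682 = [16; 19, 2, 17].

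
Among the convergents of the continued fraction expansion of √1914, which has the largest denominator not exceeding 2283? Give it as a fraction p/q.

61249/1400

√1914 = [43; 1, 2, 1, 86, …] (period length 4).
Convergents:
  p_0/q_0 = 43/1
  p_1/q_1 = 44/1
  p_2/q_2 = 131/3
  p_3/q_3 = 175/4
  p_4/q_4 = 15181/347
  p_5/q_5 = 15356/351
  p_6/q_6 = 45893/1049
  p_7/q_7 = 61249/1400
  p_8/q_8 = 5313307/121449
q_7 = 1400 ≤ 2283 < 121449 = q_8, so the answer is 61249/1400.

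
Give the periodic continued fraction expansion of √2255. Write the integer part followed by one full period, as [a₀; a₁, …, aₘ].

a₀ = ⌊√2255⌋ = 47.

[47; 2, 18, 2, 94]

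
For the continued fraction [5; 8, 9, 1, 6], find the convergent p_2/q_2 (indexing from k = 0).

374/73

Using pₖ = aₖpₖ₋₁ + pₖ₋₂, qₖ = aₖqₖ₋₁ + qₖ₋₂ (with p₋₁=1, p₋₂=0, q₋₁=0, q₋₂=1):
  k=0: a=5, p=5, q=1
  k=1: a=8, p=41, q=8
  k=2: a=9, p=374, q=73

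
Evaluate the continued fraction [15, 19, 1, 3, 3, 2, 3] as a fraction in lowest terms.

30643/2036

Using pₖ = aₖpₖ₋₁ + pₖ₋₂ and qₖ = aₖqₖ₋₁ + qₖ₋₂:
  k=0: a=15, p=15, q=1
  k=1: a=19, p=286, q=19
  k=2: a=1, p=301, q=20
  k=3: a=3, p=1189, q=79
  k=4: a=3, p=3868, q=257
  k=5: a=2, p=8925, q=593
  k=6: a=3, p=30643, q=2036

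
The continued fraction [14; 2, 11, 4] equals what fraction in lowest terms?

Fold from the inside: start with 4/1.
  11 + 1/4 = 45/4
  2 + 4/45 = 94/45
  14 + 45/94 = 1361/94

1361/94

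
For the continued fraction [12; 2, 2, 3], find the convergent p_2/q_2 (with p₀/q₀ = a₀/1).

62/5

Using pₖ = aₖpₖ₋₁ + pₖ₋₂, qₖ = aₖqₖ₋₁ + qₖ₋₂ (with p₋₁=1, p₋₂=0, q₋₁=0, q₋₂=1):
  k=0: a=12, p=12, q=1
  k=1: a=2, p=25, q=2
  k=2: a=2, p=62, q=5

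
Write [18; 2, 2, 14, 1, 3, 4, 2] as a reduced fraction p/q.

53018/2881

Fold from the inside: start with 2/1.
  4 + 1/2 = 9/2
  3 + 2/9 = 29/9
  1 + 9/29 = 38/29
  14 + 29/38 = 561/38
  2 + 38/561 = 1160/561
  2 + 561/1160 = 2881/1160
  18 + 1160/2881 = 53018/2881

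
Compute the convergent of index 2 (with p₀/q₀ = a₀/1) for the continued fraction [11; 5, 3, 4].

Using pₖ = aₖpₖ₋₁ + pₖ₋₂, qₖ = aₖqₖ₋₁ + qₖ₋₂ (with p₋₁=1, p₋₂=0, q₋₁=0, q₋₂=1):
  k=0: a=11, p=11, q=1
  k=1: a=5, p=56, q=5
  k=2: a=3, p=179, q=16

179/16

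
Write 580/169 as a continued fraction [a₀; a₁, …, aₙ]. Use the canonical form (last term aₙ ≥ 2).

580 = 3*169 + 73
169 = 2*73 + 23
73 = 3*23 + 4
23 = 5*4 + 3
4 = 1*3 + 1
3 = 3*1 + 0  (stop)
So 580/169 = [3; 2, 3, 5, 1, 3].

[3; 2, 3, 5, 1, 3]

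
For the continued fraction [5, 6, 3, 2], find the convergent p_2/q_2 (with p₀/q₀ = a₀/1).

Using pₖ = aₖpₖ₋₁ + pₖ₋₂, qₖ = aₖqₖ₋₁ + qₖ₋₂ (with p₋₁=1, p₋₂=0, q₋₁=0, q₋₂=1):
  k=0: a=5, p=5, q=1
  k=1: a=6, p=31, q=6
  k=2: a=3, p=98, q=19

98/19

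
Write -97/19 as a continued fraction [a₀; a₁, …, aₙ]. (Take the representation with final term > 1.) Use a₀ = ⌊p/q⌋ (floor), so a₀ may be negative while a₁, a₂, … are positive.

[-6; 1, 8, 2]

-97 = -6×19 + 17
19 = 1×17 + 2
17 = 8×2 + 1
2 = 2×1 + 0  (stop)
So -97/19 = [-6; 1, 8, 2].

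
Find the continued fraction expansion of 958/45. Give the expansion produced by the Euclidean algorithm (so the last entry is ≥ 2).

[21; 3, 2, 6]

958 = 21×45 + 13
45 = 3×13 + 6
13 = 2×6 + 1
6 = 6×1 + 0  (stop)
So 958/45 = [21; 3, 2, 6].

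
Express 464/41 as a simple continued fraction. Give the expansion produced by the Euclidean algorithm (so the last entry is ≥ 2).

[11; 3, 6, 2]

464 = 11·41 + 13
41 = 3·13 + 2
13 = 6·2 + 1
2 = 2·1 + 0  (stop)
So 464/41 = [11; 3, 6, 2].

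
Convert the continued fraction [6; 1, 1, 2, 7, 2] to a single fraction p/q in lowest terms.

521/79

Using pₖ = aₖpₖ₋₁ + pₖ₋₂ and qₖ = aₖqₖ₋₁ + qₖ₋₂:
  k=0: a=6, p=6, q=1
  k=1: a=1, p=7, q=1
  k=2: a=1, p=13, q=2
  k=3: a=2, p=33, q=5
  k=4: a=7, p=244, q=37
  k=5: a=2, p=521, q=79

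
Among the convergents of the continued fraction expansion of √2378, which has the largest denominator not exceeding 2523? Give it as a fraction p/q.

√2378 = [48; 1, 3, 3, 1, 96, …] (period length 5).
Convergents:
  p_0/q_0 = 48/1
  p_1/q_1 = 49/1
  p_2/q_2 = 195/4
  p_3/q_3 = 634/13
  p_4/q_4 = 829/17
  p_5/q_5 = 80218/1645
  p_6/q_6 = 81047/1662
  p_7/q_7 = 323359/6631
q_6 = 1662 ≤ 2523 < 6631 = q_7, so the answer is 81047/1662.

81047/1662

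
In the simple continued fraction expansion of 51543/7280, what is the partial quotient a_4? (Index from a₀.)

1

51543 = 7·7280 + 583   →  a_0 = 7
7280 = 12·583 + 284   →  a_1 = 12
583 = 2·284 + 15   →  a_2 = 2
284 = 18·15 + 14   →  a_3 = 18
15 = 1·14 + 1   →  a_4 = 1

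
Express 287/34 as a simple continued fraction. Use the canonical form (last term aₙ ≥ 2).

[8; 2, 3, 1, 3]

287 = 8·34 + 15
34 = 2·15 + 4
15 = 3·4 + 3
4 = 1·3 + 1
3 = 3·1 + 0  (stop)
So 287/34 = [8; 2, 3, 1, 3].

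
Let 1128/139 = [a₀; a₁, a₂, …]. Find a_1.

1128 = 8·139 + 16   →  a_0 = 8
139 = 8·16 + 11   →  a_1 = 8

8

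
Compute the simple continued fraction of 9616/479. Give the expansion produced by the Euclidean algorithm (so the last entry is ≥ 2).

9616 = 20×479 + 36
479 = 13×36 + 11
36 = 3×11 + 3
11 = 3×3 + 2
3 = 1×2 + 1
2 = 2×1 + 0  (stop)
So 9616/479 = [20; 13, 3, 3, 1, 2].

[20; 13, 3, 3, 1, 2]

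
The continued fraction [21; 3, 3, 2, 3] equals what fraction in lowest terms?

1683/79

Using pₖ = aₖpₖ₋₁ + pₖ₋₂ and qₖ = aₖqₖ₋₁ + qₖ₋₂:
  k=0: a=21, p=21, q=1
  k=1: a=3, p=64, q=3
  k=2: a=3, p=213, q=10
  k=3: a=2, p=490, q=23
  k=4: a=3, p=1683, q=79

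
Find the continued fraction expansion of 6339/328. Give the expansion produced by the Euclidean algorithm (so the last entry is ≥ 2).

6339 = 19·328 + 107
328 = 3·107 + 7
107 = 15·7 + 2
7 = 3·2 + 1
2 = 2·1 + 0  (stop)
So 6339/328 = [19; 3, 15, 3, 2].

[19; 3, 15, 3, 2]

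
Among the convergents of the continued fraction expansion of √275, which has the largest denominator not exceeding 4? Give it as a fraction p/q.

√275 = [16; 1, 1, 2, 1, 1, 32, …] (period length 6).
Convergents:
  p_0/q_0 = 16/1
  p_1/q_1 = 17/1
  p_2/q_2 = 33/2
  p_3/q_3 = 83/5
q_2 = 2 ≤ 4 < 5 = q_3, so the answer is 33/2.

33/2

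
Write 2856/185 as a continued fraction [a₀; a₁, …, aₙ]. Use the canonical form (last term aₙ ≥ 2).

2856 = 15×185 + 81
185 = 2×81 + 23
81 = 3×23 + 12
23 = 1×12 + 11
12 = 1×11 + 1
11 = 11×1 + 0  (stop)
So 2856/185 = [15; 2, 3, 1, 1, 11].

[15; 2, 3, 1, 1, 11]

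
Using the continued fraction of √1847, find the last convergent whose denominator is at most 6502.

158885/3697

√1847 = [42; 1, 41, 1, 84, …] (period length 4).
Convergents:
  p_0/q_0 = 42/1
  p_1/q_1 = 43/1
  p_2/q_2 = 1805/42
  p_3/q_3 = 1848/43
  p_4/q_4 = 157037/3654
  p_5/q_5 = 158885/3697
  p_6/q_6 = 6671322/155231
q_5 = 3697 ≤ 6502 < 155231 = q_6, so the answer is 158885/3697.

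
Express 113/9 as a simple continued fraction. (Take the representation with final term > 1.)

[12; 1, 1, 4]

113 = 12·9 + 5
9 = 1·5 + 4
5 = 1·4 + 1
4 = 4·1 + 0  (stop)
So 113/9 = [12; 1, 1, 4].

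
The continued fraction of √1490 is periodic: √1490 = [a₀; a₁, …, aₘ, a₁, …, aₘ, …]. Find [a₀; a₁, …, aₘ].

a₀ = ⌊√1490⌋ = 38.

[38; 1, 1, 1, 1, 76]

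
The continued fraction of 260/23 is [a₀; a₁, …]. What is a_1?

260 = 11·23 + 7   →  a_0 = 11
23 = 3·7 + 2   →  a_1 = 3

3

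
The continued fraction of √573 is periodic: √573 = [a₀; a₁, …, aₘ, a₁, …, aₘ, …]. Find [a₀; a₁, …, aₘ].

[23; 1, 14, 1, 46]

a₀ = ⌊√573⌋ = 23.
With m₀=0, d₀=1 and mₖ₊₁ = dₖaₖ − mₖ, dₖ₊₁ = (n − mₖ₊₁²)/dₖ, aₖ₊₁ = ⌊(a₀+mₖ₊₁)/dₖ₊₁⌋:
  k=1: m=23, d=44, a=1
  k=2: m=21, d=3, a=14
  k=3: m=21, d=44, a=1
  k=4: m=23, d=1, a=46
d=1 and a=2a₀=46 at k=4, so the next step gives (m, d) = (23, 44) again — its k=1 value — and the period has length 4.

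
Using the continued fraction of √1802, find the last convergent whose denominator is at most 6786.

144245/3398

√1802 = [42; 2, 4, 2, 84, …] (period length 4).
Convergents:
  p_0/q_0 = 42/1
  p_1/q_1 = 85/2
  p_2/q_2 = 382/9
  p_3/q_3 = 849/20
  p_4/q_4 = 71698/1689
  p_5/q_5 = 144245/3398
  p_6/q_6 = 648678/15281
q_5 = 3398 ≤ 6786 < 15281 = q_6, so the answer is 144245/3398.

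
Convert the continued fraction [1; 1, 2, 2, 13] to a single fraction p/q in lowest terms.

Using pₖ = aₖpₖ₋₁ + pₖ₋₂ and qₖ = aₖqₖ₋₁ + qₖ₋₂:
  k=0: a=1, p=1, q=1
  k=1: a=1, p=2, q=1
  k=2: a=2, p=5, q=3
  k=3: a=2, p=12, q=7
  k=4: a=13, p=161, q=94

161/94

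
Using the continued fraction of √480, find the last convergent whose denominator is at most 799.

10582/483

√480 = [21; 1, 9, 1, 42, …] (period length 4).
Convergents:
  p_0/q_0 = 21/1
  p_1/q_1 = 22/1
  p_2/q_2 = 219/10
  p_3/q_3 = 241/11
  p_4/q_4 = 10341/472
  p_5/q_5 = 10582/483
  p_6/q_6 = 105579/4819
q_5 = 483 ≤ 799 < 4819 = q_6, so the answer is 10582/483.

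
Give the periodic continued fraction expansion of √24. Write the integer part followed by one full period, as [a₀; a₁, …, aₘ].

[4; 1, 8]

a₀ = ⌊√24⌋ = 4.
With m₀=0, d₀=1 and mₖ₊₁ = dₖaₖ − mₖ, dₖ₊₁ = (n − mₖ₊₁²)/dₖ, aₖ₊₁ = ⌊(a₀+mₖ₊₁)/dₖ₊₁⌋:
  k=1: m=4, d=8, a=1
  k=2: m=4, d=1, a=8
d=1 and a=2a₀=8 at k=2, so the next step gives (m, d) = (4, 8) again — its k=1 value — and the period has length 2.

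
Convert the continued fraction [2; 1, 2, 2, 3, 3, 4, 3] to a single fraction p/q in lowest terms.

Fold from the inside: start with 3/1.
  4 + 1/3 = 13/3
  3 + 3/13 = 42/13
  3 + 13/42 = 139/42
  2 + 42/139 = 320/139
  2 + 139/320 = 779/320
  1 + 320/779 = 1099/779
  2 + 779/1099 = 2977/1099

2977/1099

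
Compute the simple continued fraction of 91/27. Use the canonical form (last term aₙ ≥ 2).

91 = 3×27 + 10
27 = 2×10 + 7
10 = 1×7 + 3
7 = 2×3 + 1
3 = 3×1 + 0  (stop)
So 91/27 = [3; 2, 1, 2, 3].

[3; 2, 1, 2, 3]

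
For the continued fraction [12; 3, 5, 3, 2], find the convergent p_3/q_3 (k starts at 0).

628/51

Using pₖ = aₖpₖ₋₁ + pₖ₋₂, qₖ = aₖqₖ₋₁ + qₖ₋₂ (with p₋₁=1, p₋₂=0, q₋₁=0, q₋₂=1):
  k=0: a=12, p=12, q=1
  k=1: a=3, p=37, q=3
  k=2: a=5, p=197, q=16
  k=3: a=3, p=628, q=51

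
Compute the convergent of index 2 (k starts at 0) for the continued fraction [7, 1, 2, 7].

Using pₖ = aₖpₖ₋₁ + pₖ₋₂, qₖ = aₖqₖ₋₁ + qₖ₋₂ (with p₋₁=1, p₋₂=0, q₋₁=0, q₋₂=1):
  k=0: a=7, p=7, q=1
  k=1: a=1, p=8, q=1
  k=2: a=2, p=23, q=3

23/3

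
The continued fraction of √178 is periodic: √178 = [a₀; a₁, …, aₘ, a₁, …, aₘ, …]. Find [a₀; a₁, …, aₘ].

[13; 2, 1, 12, 1, 2, 26]

a₀ = ⌊√178⌋ = 13.
With m₀=0, d₀=1 and mₖ₊₁ = dₖaₖ − mₖ, dₖ₊₁ = (n − mₖ₊₁²)/dₖ, aₖ₊₁ = ⌊(a₀+mₖ₊₁)/dₖ₊₁⌋:
  k=1: m=13, d=9, a=2
  k=2: m=5, d=17, a=1
  k=3: m=12, d=2, a=12
  k=4: m=12, d=17, a=1
  k=5: m=5, d=9, a=2
  k=6: m=13, d=1, a=26
d=1 and a=2a₀=26 at k=6, so the next step gives (m, d) = (13, 9) again — its k=1 value — and the period has length 6.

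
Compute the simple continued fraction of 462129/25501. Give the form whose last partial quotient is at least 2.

462129 = 18×25501 + 3111
25501 = 8×3111 + 613
3111 = 5×613 + 46
613 = 13×46 + 15
46 = 3×15 + 1
15 = 15×1 + 0  (stop)
So 462129/25501 = [18; 8, 5, 13, 3, 15].

[18; 8, 5, 13, 3, 15]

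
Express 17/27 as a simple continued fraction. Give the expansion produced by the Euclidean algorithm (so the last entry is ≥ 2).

[0; 1, 1, 1, 2, 3]

17 = 0×27 + 17
27 = 1×17 + 10
17 = 1×10 + 7
10 = 1×7 + 3
7 = 2×3 + 1
3 = 3×1 + 0  (stop)
So 17/27 = [0; 1, 1, 1, 2, 3].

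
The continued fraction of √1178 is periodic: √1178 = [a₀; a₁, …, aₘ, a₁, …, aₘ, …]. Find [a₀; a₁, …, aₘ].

a₀ = ⌊√1178⌋ = 34.
With m₀=0, d₀=1 and mₖ₊₁ = dₖaₖ − mₖ, dₖ₊₁ = (n − mₖ₊₁²)/dₖ, aₖ₊₁ = ⌊(a₀+mₖ₊₁)/dₖ₊₁⌋:
  k=1: m=34, d=22, a=3
  k=2: m=32, d=7, a=9
  k=3: m=31, d=31, a=2
  k=4: m=31, d=7, a=9
  k=5: m=32, d=22, a=3
  k=6: m=34, d=1, a=68
d=1 and a=2a₀=68 at k=6, so the next step gives (m, d) = (34, 22) again — its k=1 value — and the period has length 6.

[34; 3, 9, 2, 9, 3, 68]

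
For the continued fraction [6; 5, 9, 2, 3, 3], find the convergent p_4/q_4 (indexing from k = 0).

Using pₖ = aₖpₖ₋₁ + pₖ₋₂, qₖ = aₖqₖ₋₁ + qₖ₋₂ (with p₋₁=1, p₋₂=0, q₋₁=0, q₋₂=1):
  k=0: a=6, p=6, q=1
  k=1: a=5, p=31, q=5
  k=2: a=9, p=285, q=46
  k=3: a=2, p=601, q=97
  k=4: a=3, p=2088, q=337

2088/337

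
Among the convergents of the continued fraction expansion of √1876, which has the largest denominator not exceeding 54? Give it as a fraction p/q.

√1876 = [43; 3, 5, 12, 5, 3, 86, …] (period length 6).
Convergents:
  p_0/q_0 = 43/1
  p_1/q_1 = 130/3
  p_2/q_2 = 693/16
  p_3/q_3 = 8446/195
q_2 = 16 ≤ 54 < 195 = q_3, so the answer is 693/16.

693/16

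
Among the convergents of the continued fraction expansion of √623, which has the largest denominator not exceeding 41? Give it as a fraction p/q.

√623 = [24; 1, 23, 1, 48, …] (period length 4).
Convergents:
  p_0/q_0 = 24/1
  p_1/q_1 = 25/1
  p_2/q_2 = 599/24
  p_3/q_3 = 624/25
  p_4/q_4 = 30551/1224
q_3 = 25 ≤ 41 < 1224 = q_4, so the answer is 624/25.

624/25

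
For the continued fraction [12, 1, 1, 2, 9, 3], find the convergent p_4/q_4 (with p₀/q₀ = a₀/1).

Using pₖ = aₖpₖ₋₁ + pₖ₋₂, qₖ = aₖqₖ₋₁ + qₖ₋₂ (with p₋₁=1, p₋₂=0, q₋₁=0, q₋₂=1):
  k=0: a=12, p=12, q=1
  k=1: a=1, p=13, q=1
  k=2: a=1, p=25, q=2
  k=3: a=2, p=63, q=5
  k=4: a=9, p=592, q=47

592/47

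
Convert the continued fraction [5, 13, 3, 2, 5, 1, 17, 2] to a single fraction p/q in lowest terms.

Fold from the inside: start with 2/1.
  17 + 1/2 = 35/2
  1 + 2/35 = 37/35
  5 + 35/37 = 220/37
  2 + 37/220 = 477/220
  3 + 220/477 = 1651/477
  13 + 477/1651 = 21940/1651
  5 + 1651/21940 = 111351/21940

111351/21940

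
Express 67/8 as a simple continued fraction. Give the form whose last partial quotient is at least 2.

67 = 8·8 + 3
8 = 2·3 + 2
3 = 1·2 + 1
2 = 2·1 + 0  (stop)
So 67/8 = [8; 2, 1, 2].

[8; 2, 1, 2]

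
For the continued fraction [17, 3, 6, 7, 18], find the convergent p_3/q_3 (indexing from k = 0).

2355/136

Using pₖ = aₖpₖ₋₁ + pₖ₋₂, qₖ = aₖqₖ₋₁ + qₖ₋₂ (with p₋₁=1, p₋₂=0, q₋₁=0, q₋₂=1):
  k=0: a=17, p=17, q=1
  k=1: a=3, p=52, q=3
  k=2: a=6, p=329, q=19
  k=3: a=7, p=2355, q=136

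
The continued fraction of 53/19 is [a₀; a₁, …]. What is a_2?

3

53 = 2·19 + 15   →  a_0 = 2
19 = 1·15 + 4   →  a_1 = 1
15 = 3·4 + 3   →  a_2 = 3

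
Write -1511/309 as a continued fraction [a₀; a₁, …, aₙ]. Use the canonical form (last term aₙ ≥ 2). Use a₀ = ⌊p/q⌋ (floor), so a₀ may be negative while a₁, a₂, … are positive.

-1511 = -5*309 + 34
309 = 9*34 + 3
34 = 11*3 + 1
3 = 3*1 + 0  (stop)
So -1511/309 = [-5; 9, 11, 3].

[-5; 9, 11, 3]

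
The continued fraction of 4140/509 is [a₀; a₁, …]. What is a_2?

2

4140 = 8·509 + 68   →  a_0 = 8
509 = 7·68 + 33   →  a_1 = 7
68 = 2·33 + 2   →  a_2 = 2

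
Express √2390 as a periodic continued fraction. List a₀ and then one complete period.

[48; 1, 7, 1, 8, 1, 7, 1, 96]

a₀ = ⌊√2390⌋ = 48.
With m₀=0, d₀=1 and mₖ₊₁ = dₖaₖ − mₖ, dₖ₊₁ = (n − mₖ₊₁²)/dₖ, aₖ₊₁ = ⌊(a₀+mₖ₊₁)/dₖ₊₁⌋:
  k=1: m=48, d=86, a=1
  k=2: m=38, d=11, a=7
  k=3: m=39, d=79, a=1
  k=4: m=40, d=10, a=8
  k=5: m=40, d=79, a=1
  k=6: m=39, d=11, a=7
  k=7: m=38, d=86, a=1
  k=8: m=48, d=1, a=96
d=1 and a=2a₀=96 at k=8, so the next step gives (m, d) = (48, 86) again — its k=1 value — and the period has length 8.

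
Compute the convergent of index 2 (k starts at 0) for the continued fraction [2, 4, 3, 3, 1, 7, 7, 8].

Using pₖ = aₖpₖ₋₁ + pₖ₋₂, qₖ = aₖqₖ₋₁ + qₖ₋₂ (with p₋₁=1, p₋₂=0, q₋₁=0, q₋₂=1):
  k=0: a=2, p=2, q=1
  k=1: a=4, p=9, q=4
  k=2: a=3, p=29, q=13

29/13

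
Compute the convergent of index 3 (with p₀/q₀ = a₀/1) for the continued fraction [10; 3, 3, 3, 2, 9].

340/33

Using pₖ = aₖpₖ₋₁ + pₖ₋₂, qₖ = aₖqₖ₋₁ + qₖ₋₂ (with p₋₁=1, p₋₂=0, q₋₁=0, q₋₂=1):
  k=0: a=10, p=10, q=1
  k=1: a=3, p=31, q=3
  k=2: a=3, p=103, q=10
  k=3: a=3, p=340, q=33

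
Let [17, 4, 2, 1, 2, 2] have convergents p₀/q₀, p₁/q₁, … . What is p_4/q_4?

Using pₖ = aₖpₖ₋₁ + pₖ₋₂, qₖ = aₖqₖ₋₁ + qₖ₋₂ (with p₋₁=1, p₋₂=0, q₋₁=0, q₋₂=1):
  k=0: a=17, p=17, q=1
  k=1: a=4, p=69, q=4
  k=2: a=2, p=155, q=9
  k=3: a=1, p=224, q=13
  k=4: a=2, p=603, q=35

603/35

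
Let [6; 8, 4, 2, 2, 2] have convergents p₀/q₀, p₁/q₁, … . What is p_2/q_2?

202/33

Using pₖ = aₖpₖ₋₁ + pₖ₋₂, qₖ = aₖqₖ₋₁ + qₖ₋₂ (with p₋₁=1, p₋₂=0, q₋₁=0, q₋₂=1):
  k=0: a=6, p=6, q=1
  k=1: a=8, p=49, q=8
  k=2: a=4, p=202, q=33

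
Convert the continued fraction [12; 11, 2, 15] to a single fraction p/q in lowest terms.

4303/356

Fold from the inside: start with 15/1.
  2 + 1/15 = 31/15
  11 + 15/31 = 356/31
  12 + 31/356 = 4303/356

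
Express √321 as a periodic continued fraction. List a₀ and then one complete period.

[17; 1, 10, 1, 34]

a₀ = ⌊√321⌋ = 17.
With m₀=0, d₀=1 and mₖ₊₁ = dₖaₖ − mₖ, dₖ₊₁ = (n − mₖ₊₁²)/dₖ, aₖ₊₁ = ⌊(a₀+mₖ₊₁)/dₖ₊₁⌋:
  k=1: m=17, d=32, a=1
  k=2: m=15, d=3, a=10
  k=3: m=15, d=32, a=1
  k=4: m=17, d=1, a=34
d=1 and a=2a₀=34 at k=4, so the next step gives (m, d) = (17, 32) again — its k=1 value — and the period has length 4.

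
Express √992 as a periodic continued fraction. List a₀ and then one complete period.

[31; 2, 62]

a₀ = ⌊√992⌋ = 31.
With m₀=0, d₀=1 and mₖ₊₁ = dₖaₖ − mₖ, dₖ₊₁ = (n − mₖ₊₁²)/dₖ, aₖ₊₁ = ⌊(a₀+mₖ₊₁)/dₖ₊₁⌋:
  k=1: m=31, d=31, a=2
  k=2: m=31, d=1, a=62
d=1 and a=2a₀=62 at k=2, so the next step gives (m, d) = (31, 31) again — its k=1 value — and the period has length 2.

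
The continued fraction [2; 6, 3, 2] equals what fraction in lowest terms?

95/44

Fold from the inside: start with 2/1.
  3 + 1/2 = 7/2
  6 + 2/7 = 44/7
  2 + 7/44 = 95/44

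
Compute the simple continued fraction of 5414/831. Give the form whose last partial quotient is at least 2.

5414 = 6·831 + 428
831 = 1·428 + 403
428 = 1·403 + 25
403 = 16·25 + 3
25 = 8·3 + 1
3 = 3·1 + 0  (stop)
So 5414/831 = [6; 1, 1, 16, 8, 3].

[6; 1, 1, 16, 8, 3]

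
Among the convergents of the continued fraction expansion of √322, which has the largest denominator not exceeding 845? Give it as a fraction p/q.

√322 = [17; 1, 16, 1, 34, …] (period length 4).
Convergents:
  p_0/q_0 = 17/1
  p_1/q_1 = 18/1
  p_2/q_2 = 305/17
  p_3/q_3 = 323/18
  p_4/q_4 = 11287/629
  p_5/q_5 = 11610/647
  p_6/q_6 = 197047/10981
q_5 = 647 ≤ 845 < 10981 = q_6, so the answer is 11610/647.

11610/647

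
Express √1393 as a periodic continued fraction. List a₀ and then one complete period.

a₀ = ⌊√1393⌋ = 37.
With m₀=0, d₀=1 and mₖ₊₁ = dₖaₖ − mₖ, dₖ₊₁ = (n − mₖ₊₁²)/dₖ, aₖ₊₁ = ⌊(a₀+mₖ₊₁)/dₖ₊₁⌋:
  k=1: m=37, d=24, a=3
  k=2: m=35, d=7, a=10
  k=3: m=35, d=24, a=3
  k=4: m=37, d=1, a=74
d=1 and a=2a₀=74 at k=4, so the next step gives (m, d) = (37, 24) again — its k=1 value — and the period has length 4.

[37; 3, 10, 3, 74]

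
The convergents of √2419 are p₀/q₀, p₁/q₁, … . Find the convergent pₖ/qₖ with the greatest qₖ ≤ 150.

√2419 = [49; 5, 2, 5, 98, …] (period length 4).
Convergents:
  p_0/q_0 = 49/1
  p_1/q_1 = 246/5
  p_2/q_2 = 541/11
  p_3/q_3 = 2951/60
  p_4/q_4 = 289739/5891
q_3 = 60 ≤ 150 < 5891 = q_4, so the answer is 2951/60.

2951/60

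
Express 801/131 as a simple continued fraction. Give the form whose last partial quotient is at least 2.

[6; 8, 1, 2, 1, 3]

801 = 6·131 + 15
131 = 8·15 + 11
15 = 1·11 + 4
11 = 2·4 + 3
4 = 1·3 + 1
3 = 3·1 + 0  (stop)
So 801/131 = [6; 8, 1, 2, 1, 3].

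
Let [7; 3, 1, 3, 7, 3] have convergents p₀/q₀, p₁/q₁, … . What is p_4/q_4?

Using pₖ = aₖpₖ₋₁ + pₖ₋₂, qₖ = aₖqₖ₋₁ + qₖ₋₂ (with p₋₁=1, p₋₂=0, q₋₁=0, q₋₂=1):
  k=0: a=7, p=7, q=1
  k=1: a=3, p=22, q=3
  k=2: a=1, p=29, q=4
  k=3: a=3, p=109, q=15
  k=4: a=7, p=792, q=109

792/109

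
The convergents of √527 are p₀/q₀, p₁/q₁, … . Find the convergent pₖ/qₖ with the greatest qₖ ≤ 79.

528/23

√527 = [22; 1, 21, 1, 44, …] (period length 4).
Convergents:
  p_0/q_0 = 22/1
  p_1/q_1 = 23/1
  p_2/q_2 = 505/22
  p_3/q_3 = 528/23
  p_4/q_4 = 23737/1034
q_3 = 23 ≤ 79 < 1034 = q_4, so the answer is 528/23.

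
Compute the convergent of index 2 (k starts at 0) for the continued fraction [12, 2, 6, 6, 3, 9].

Using pₖ = aₖpₖ₋₁ + pₖ₋₂, qₖ = aₖqₖ₋₁ + qₖ₋₂ (with p₋₁=1, p₋₂=0, q₋₁=0, q₋₂=1):
  k=0: a=12, p=12, q=1
  k=1: a=2, p=25, q=2
  k=2: a=6, p=162, q=13

162/13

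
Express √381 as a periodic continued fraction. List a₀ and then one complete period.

[19; 1, 1, 12, 1, 1, 38]

a₀ = ⌊√381⌋ = 19.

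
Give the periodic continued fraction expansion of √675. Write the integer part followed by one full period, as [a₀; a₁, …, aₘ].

[25; 1, 50]

a₀ = ⌊√675⌋ = 25.
With m₀=0, d₀=1 and mₖ₊₁ = dₖaₖ − mₖ, dₖ₊₁ = (n − mₖ₊₁²)/dₖ, aₖ₊₁ = ⌊(a₀+mₖ₊₁)/dₖ₊₁⌋:
  k=1: m=25, d=50, a=1
  k=2: m=25, d=1, a=50
d=1 and a=2a₀=50 at k=2, so the next step gives (m, d) = (25, 50) again — its k=1 value — and the period has length 2.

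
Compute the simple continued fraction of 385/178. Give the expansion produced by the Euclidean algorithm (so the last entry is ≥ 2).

[2; 6, 7, 4]

385 = 2*178 + 29
178 = 6*29 + 4
29 = 7*4 + 1
4 = 4*1 + 0  (stop)
So 385/178 = [2; 6, 7, 4].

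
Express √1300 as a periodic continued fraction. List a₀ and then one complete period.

a₀ = ⌊√1300⌋ = 36.
With m₀=0, d₀=1 and mₖ₊₁ = dₖaₖ − mₖ, dₖ₊₁ = (n − mₖ₊₁²)/dₖ, aₖ₊₁ = ⌊(a₀+mₖ₊₁)/dₖ₊₁⌋:
  k=1: m=36, d=4, a=18
  k=2: m=36, d=1, a=72
d=1 and a=2a₀=72 at k=2, so the next step gives (m, d) = (36, 4) again — its k=1 value — and the period has length 2.

[36; 18, 72]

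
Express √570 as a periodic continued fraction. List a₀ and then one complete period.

[23; 1, 6, 1, 46]

a₀ = ⌊√570⌋ = 23.
With m₀=0, d₀=1 and mₖ₊₁ = dₖaₖ − mₖ, dₖ₊₁ = (n − mₖ₊₁²)/dₖ, aₖ₊₁ = ⌊(a₀+mₖ₊₁)/dₖ₊₁⌋:
  k=1: m=23, d=41, a=1
  k=2: m=18, d=6, a=6
  k=3: m=18, d=41, a=1
  k=4: m=23, d=1, a=46
d=1 and a=2a₀=46 at k=4, so the next step gives (m, d) = (23, 41) again — its k=1 value — and the period has length 4.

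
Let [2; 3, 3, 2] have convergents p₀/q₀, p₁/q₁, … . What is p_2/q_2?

Using pₖ = aₖpₖ₋₁ + pₖ₋₂, qₖ = aₖqₖ₋₁ + qₖ₋₂ (with p₋₁=1, p₋₂=0, q₋₁=0, q₋₂=1):
  k=0: a=2, p=2, q=1
  k=1: a=3, p=7, q=3
  k=2: a=3, p=23, q=10

23/10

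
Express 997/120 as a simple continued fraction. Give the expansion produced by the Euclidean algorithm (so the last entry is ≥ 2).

[8; 3, 4, 9]

997 = 8·120 + 37
120 = 3·37 + 9
37 = 4·9 + 1
9 = 9·1 + 0  (stop)
So 997/120 = [8; 3, 4, 9].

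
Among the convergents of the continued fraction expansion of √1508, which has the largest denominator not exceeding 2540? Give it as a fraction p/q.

√1508 = [38; 1, 4, 1, 76, …] (period length 4).
Convergents:
  p_0/q_0 = 38/1
  p_1/q_1 = 39/1
  p_2/q_2 = 194/5
  p_3/q_3 = 233/6
  p_4/q_4 = 17902/461
  p_5/q_5 = 18135/467
  p_6/q_6 = 90442/2329
  p_7/q_7 = 108577/2796
q_6 = 2329 ≤ 2540 < 2796 = q_7, so the answer is 90442/2329.

90442/2329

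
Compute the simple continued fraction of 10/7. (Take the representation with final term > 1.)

10 = 1*7 + 3
7 = 2*3 + 1
3 = 3*1 + 0  (stop)
So 10/7 = [1; 2, 3].

[1; 2, 3]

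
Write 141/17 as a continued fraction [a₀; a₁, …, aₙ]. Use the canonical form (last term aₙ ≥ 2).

[8; 3, 2, 2]

141 = 8×17 + 5
17 = 3×5 + 2
5 = 2×2 + 1
2 = 2×1 + 0  (stop)
So 141/17 = [8; 3, 2, 2].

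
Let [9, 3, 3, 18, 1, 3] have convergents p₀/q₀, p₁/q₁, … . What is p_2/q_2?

Using pₖ = aₖpₖ₋₁ + pₖ₋₂, qₖ = aₖqₖ₋₁ + qₖ₋₂ (with p₋₁=1, p₋₂=0, q₋₁=0, q₋₂=1):
  k=0: a=9, p=9, q=1
  k=1: a=3, p=28, q=3
  k=2: a=3, p=93, q=10

93/10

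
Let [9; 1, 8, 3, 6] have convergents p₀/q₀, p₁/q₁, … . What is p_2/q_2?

Using pₖ = aₖpₖ₋₁ + pₖ₋₂, qₖ = aₖqₖ₋₁ + qₖ₋₂ (with p₋₁=1, p₋₂=0, q₋₁=0, q₋₂=1):
  k=0: a=9, p=9, q=1
  k=1: a=1, p=10, q=1
  k=2: a=8, p=89, q=9

89/9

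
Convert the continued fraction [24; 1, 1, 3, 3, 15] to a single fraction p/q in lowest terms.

8647/352

Using pₖ = aₖpₖ₋₁ + pₖ₋₂ and qₖ = aₖqₖ₋₁ + qₖ₋₂:
  k=0: a=24, p=24, q=1
  k=1: a=1, p=25, q=1
  k=2: a=1, p=49, q=2
  k=3: a=3, p=172, q=7
  k=4: a=3, p=565, q=23
  k=5: a=15, p=8647, q=352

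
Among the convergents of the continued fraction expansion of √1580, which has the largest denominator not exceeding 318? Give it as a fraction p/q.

√1580 = [39; 1, 2, 1, 78, …] (period length 4).
Convergents:
  p_0/q_0 = 39/1
  p_1/q_1 = 40/1
  p_2/q_2 = 119/3
  p_3/q_3 = 159/4
  p_4/q_4 = 12521/315
  p_5/q_5 = 12680/319
q_4 = 315 ≤ 318 < 319 = q_5, so the answer is 12521/315.

12521/315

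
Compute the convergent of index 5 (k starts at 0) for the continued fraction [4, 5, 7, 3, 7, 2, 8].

Using pₖ = aₖpₖ₋₁ + pₖ₋₂, qₖ = aₖqₖ₋₁ + qₖ₋₂ (with p₋₁=1, p₋₂=0, q₋₁=0, q₋₂=1):
  k=0: a=4, p=4, q=1
  k=1: a=5, p=21, q=5
  k=2: a=7, p=151, q=36
  k=3: a=3, p=474, q=113
  k=4: a=7, p=3469, q=827
  k=5: a=2, p=7412, q=1767

7412/1767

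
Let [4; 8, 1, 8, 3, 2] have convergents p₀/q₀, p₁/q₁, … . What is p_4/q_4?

Using pₖ = aₖpₖ₋₁ + pₖ₋₂, qₖ = aₖqₖ₋₁ + qₖ₋₂ (with p₋₁=1, p₋₂=0, q₋₁=0, q₋₂=1):
  k=0: a=4, p=4, q=1
  k=1: a=8, p=33, q=8
  k=2: a=1, p=37, q=9
  k=3: a=8, p=329, q=80
  k=4: a=3, p=1024, q=249

1024/249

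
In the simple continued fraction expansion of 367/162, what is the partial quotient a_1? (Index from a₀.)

367 = 2·162 + 43   →  a_0 = 2
162 = 3·43 + 33   →  a_1 = 3

3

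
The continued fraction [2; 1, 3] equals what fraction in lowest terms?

Fold from the inside: start with 3/1.
  1 + 1/3 = 4/3
  2 + 3/4 = 11/4

11/4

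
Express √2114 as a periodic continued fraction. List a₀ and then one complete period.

[45; 1, 44, 1, 90]

a₀ = ⌊√2114⌋ = 45.
With m₀=0, d₀=1 and mₖ₊₁ = dₖaₖ − mₖ, dₖ₊₁ = (n − mₖ₊₁²)/dₖ, aₖ₊₁ = ⌊(a₀+mₖ₊₁)/dₖ₊₁⌋:
  k=1: m=45, d=89, a=1
  k=2: m=44, d=2, a=44
  k=3: m=44, d=89, a=1
  k=4: m=45, d=1, a=90
d=1 and a=2a₀=90 at k=4, so the next step gives (m, d) = (45, 89) again — its k=1 value — and the period has length 4.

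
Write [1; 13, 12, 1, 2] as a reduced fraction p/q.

535/497

Using pₖ = aₖpₖ₋₁ + pₖ₋₂ and qₖ = aₖqₖ₋₁ + qₖ₋₂:
  k=0: a=1, p=1, q=1
  k=1: a=13, p=14, q=13
  k=2: a=12, p=169, q=157
  k=3: a=1, p=183, q=170
  k=4: a=2, p=535, q=497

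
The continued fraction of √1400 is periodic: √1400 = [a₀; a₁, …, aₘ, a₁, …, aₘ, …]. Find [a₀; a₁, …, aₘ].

[37; 2, 2, 2, 74]

a₀ = ⌊√1400⌋ = 37.
With m₀=0, d₀=1 and mₖ₊₁ = dₖaₖ − mₖ, dₖ₊₁ = (n − mₖ₊₁²)/dₖ, aₖ₊₁ = ⌊(a₀+mₖ₊₁)/dₖ₊₁⌋:
  k=1: m=37, d=31, a=2
  k=2: m=25, d=25, a=2
  k=3: m=25, d=31, a=2
  k=4: m=37, d=1, a=74
d=1 and a=2a₀=74 at k=4, so the next step gives (m, d) = (37, 31) again — its k=1 value — and the period has length 4.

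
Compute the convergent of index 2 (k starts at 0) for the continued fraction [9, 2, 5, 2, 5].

Using pₖ = aₖpₖ₋₁ + pₖ₋₂, qₖ = aₖqₖ₋₁ + qₖ₋₂ (with p₋₁=1, p₋₂=0, q₋₁=0, q₋₂=1):
  k=0: a=9, p=9, q=1
  k=1: a=2, p=19, q=2
  k=2: a=5, p=104, q=11

104/11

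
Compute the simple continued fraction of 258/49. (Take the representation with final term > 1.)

[5; 3, 1, 3, 3]

258 = 5·49 + 13
49 = 3·13 + 10
13 = 1·10 + 3
10 = 3·3 + 1
3 = 3·1 + 0  (stop)
So 258/49 = [5; 3, 1, 3, 3].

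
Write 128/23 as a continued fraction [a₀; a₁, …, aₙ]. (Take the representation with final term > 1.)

128 = 5×23 + 13
23 = 1×13 + 10
13 = 1×10 + 3
10 = 3×3 + 1
3 = 3×1 + 0  (stop)
So 128/23 = [5; 1, 1, 3, 3].

[5; 1, 1, 3, 3]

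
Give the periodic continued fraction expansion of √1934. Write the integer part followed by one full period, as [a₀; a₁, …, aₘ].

a₀ = ⌊√1934⌋ = 43.
With m₀=0, d₀=1 and mₖ₊₁ = dₖaₖ − mₖ, dₖ₊₁ = (n − mₖ₊₁²)/dₖ, aₖ₊₁ = ⌊(a₀+mₖ₊₁)/dₖ₊₁⌋:
  k=1: m=43, d=85, a=1
  k=2: m=42, d=2, a=42
  k=3: m=42, d=85, a=1
  k=4: m=43, d=1, a=86
d=1 and a=2a₀=86 at k=4, so the next step gives (m, d) = (43, 85) again — its k=1 value — and the period has length 4.

[43; 1, 42, 1, 86]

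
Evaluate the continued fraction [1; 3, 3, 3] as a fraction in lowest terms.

43/33

Fold from the inside: start with 3/1.
  3 + 1/3 = 10/3
  3 + 3/10 = 33/10
  1 + 10/33 = 43/33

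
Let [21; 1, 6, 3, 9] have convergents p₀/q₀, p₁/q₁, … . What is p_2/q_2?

Using pₖ = aₖpₖ₋₁ + pₖ₋₂, qₖ = aₖqₖ₋₁ + qₖ₋₂ (with p₋₁=1, p₋₂=0, q₋₁=0, q₋₂=1):
  k=0: a=21, p=21, q=1
  k=1: a=1, p=22, q=1
  k=2: a=6, p=153, q=7

153/7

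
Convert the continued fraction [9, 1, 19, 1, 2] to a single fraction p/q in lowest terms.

Using pₖ = aₖpₖ₋₁ + pₖ₋₂ and qₖ = aₖqₖ₋₁ + qₖ₋₂:
  k=0: a=9, p=9, q=1
  k=1: a=1, p=10, q=1
  k=2: a=19, p=199, q=20
  k=3: a=1, p=209, q=21
  k=4: a=2, p=617, q=62

617/62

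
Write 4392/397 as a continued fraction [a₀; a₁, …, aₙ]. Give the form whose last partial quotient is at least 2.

[11; 15, 1, 7, 3]

4392 = 11×397 + 25
397 = 15×25 + 22
25 = 1×22 + 3
22 = 7×3 + 1
3 = 3×1 + 0  (stop)
So 4392/397 = [11; 15, 1, 7, 3].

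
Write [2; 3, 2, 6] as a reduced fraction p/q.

Fold from the inside: start with 6/1.
  2 + 1/6 = 13/6
  3 + 6/13 = 45/13
  2 + 13/45 = 103/45

103/45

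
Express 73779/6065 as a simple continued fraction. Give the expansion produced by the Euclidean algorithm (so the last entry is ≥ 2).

[12; 6, 14, 14, 5]

73779 = 12×6065 + 999
6065 = 6×999 + 71
999 = 14×71 + 5
71 = 14×5 + 1
5 = 5×1 + 0  (stop)
So 73779/6065 = [12; 6, 14, 14, 5].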